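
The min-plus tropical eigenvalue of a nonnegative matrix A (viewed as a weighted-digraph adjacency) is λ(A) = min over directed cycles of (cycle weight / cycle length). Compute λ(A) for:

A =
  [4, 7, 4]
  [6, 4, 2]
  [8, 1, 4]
λ(A) = 3/2

Enumerate directed cycles and compute their means (weight / length). Sample:
  cycle 0 → 0: weight = 4, length = 1, mean = 4/1 ≈ 4.000
  cycle 1 → 1: weight = 4, length = 1, mean = 4/1 ≈ 4.000
  cycle 2 → 2: weight = 4, length = 1, mean = 4/1 ≈ 4.000
  cycle 0 → 1 → 0: weight = 13, length = 2, mean = 13/2 ≈ 6.500
  cycle 0 → 2 → 0: weight = 12, length = 2, mean = 12/2 ≈ 6.000
  cycle 1 → 0 → 1: weight = 13, length = 2, mean = 13/2 ≈ 6.500
Minimum mean = 1.500, attained e.g. along the cycle 1 → 2 → 1 with weight 3 and length 2. So λ(A) = 3/2 = 3/2.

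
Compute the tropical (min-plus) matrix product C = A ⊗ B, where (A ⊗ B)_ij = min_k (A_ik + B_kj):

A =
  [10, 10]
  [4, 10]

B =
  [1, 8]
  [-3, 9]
A ⊗ B =
  [7, 18]
  [5, 12]

Apply the min-plus product entry-by-entry:
  C[0][0] = min over k of (A[0][0] + B[0][0] = 10 + 1 = 11, A[0][1] + B[1][0] = 10 + -3 = 7) = 7 (attained at k = 1)
  C[0][1] = min over k of (A[0][0] + B[0][1] = 10 + 8 = 18, A[0][1] + B[1][1] = 10 + 9 = 19) = 18 (attained at k = 0)
  C[1][0] = min over k of (A[1][0] + B[0][0] = 4 + 1 = 5, A[1][1] + B[1][0] = 10 + -3 = 7) = 5 (attained at k = 0)
  C[1][1] = min over k of (A[1][0] + B[0][1] = 4 + 8 = 12, A[1][1] + B[1][1] = 10 + 9 = 19) = 12 (attained at k = 0)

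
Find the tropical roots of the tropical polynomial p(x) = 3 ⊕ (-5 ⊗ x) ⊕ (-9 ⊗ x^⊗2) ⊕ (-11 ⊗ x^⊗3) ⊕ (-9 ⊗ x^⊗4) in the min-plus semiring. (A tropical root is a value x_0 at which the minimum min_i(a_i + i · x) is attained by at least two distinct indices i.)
Roots: {-2, 2, 4, 8}

Each tropical root is a break point of the lower envelope of the lines y = a_i + i · x (there are 5 lines, with slopes 0, 1, ..., 4). Only the lines that attain the minimum somewhere contribute to roots; other lines are dominated. Here the surviving (envelope) indices are i = 4, i = 3, i = 2, i = 1, i = 0.
Intersections between consecutive envelope lines give the roots: for adjacent envelope indices i < j the intersection is x = (a_i − a_j) / (j − i). Reading off the sorted break points: {-2, 2, 4, 8}.
Verification: at each break x_0, at least two indices attain the minimum of min_i(a_i + i · x_0).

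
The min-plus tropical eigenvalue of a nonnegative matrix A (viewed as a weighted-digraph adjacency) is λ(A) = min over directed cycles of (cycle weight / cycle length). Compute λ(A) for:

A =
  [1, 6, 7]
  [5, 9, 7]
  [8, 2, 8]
λ(A) = 1

Enumerate directed cycles and compute their means (weight / length). Sample:
  cycle 0 → 0: weight = 1, length = 1, mean = 1/1 ≈ 1.000
  cycle 1 → 1: weight = 9, length = 1, mean = 9/1 ≈ 9.000
  cycle 2 → 2: weight = 8, length = 1, mean = 8/1 ≈ 8.000
  cycle 0 → 1 → 0: weight = 11, length = 2, mean = 11/2 ≈ 5.500
  cycle 0 → 2 → 0: weight = 15, length = 2, mean = 15/2 ≈ 7.500
  cycle 1 → 0 → 1: weight = 11, length = 2, mean = 11/2 ≈ 5.500
Minimum mean = 1.000, attained e.g. along the cycle 0 → 0 with weight 1 and length 1. So λ(A) = 1/1 = 1.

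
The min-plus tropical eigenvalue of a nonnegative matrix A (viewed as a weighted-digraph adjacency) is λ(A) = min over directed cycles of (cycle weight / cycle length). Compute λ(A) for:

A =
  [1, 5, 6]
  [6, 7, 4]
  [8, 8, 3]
λ(A) = 1

Enumerate directed cycles and compute their means (weight / length). Sample:
  cycle 0 → 0: weight = 1, length = 1, mean = 1/1 ≈ 1.000
  cycle 1 → 1: weight = 7, length = 1, mean = 7/1 ≈ 7.000
  cycle 2 → 2: weight = 3, length = 1, mean = 3/1 ≈ 3.000
  cycle 0 → 1 → 0: weight = 11, length = 2, mean = 11/2 ≈ 5.500
  cycle 0 → 2 → 0: weight = 14, length = 2, mean = 14/2 ≈ 7.000
  cycle 1 → 0 → 1: weight = 11, length = 2, mean = 11/2 ≈ 5.500
Minimum mean = 1.000, attained e.g. along the cycle 0 → 0 with weight 1 and length 1. So λ(A) = 1/1 = 1.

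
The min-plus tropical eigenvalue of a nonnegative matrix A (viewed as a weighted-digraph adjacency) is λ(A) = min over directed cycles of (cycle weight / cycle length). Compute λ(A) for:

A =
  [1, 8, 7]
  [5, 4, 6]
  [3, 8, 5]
λ(A) = 1

Enumerate directed cycles and compute their means (weight / length). Sample:
  cycle 0 → 0: weight = 1, length = 1, mean = 1/1 ≈ 1.000
  cycle 1 → 1: weight = 4, length = 1, mean = 4/1 ≈ 4.000
  cycle 2 → 2: weight = 5, length = 1, mean = 5/1 ≈ 5.000
  cycle 0 → 1 → 0: weight = 13, length = 2, mean = 13/2 ≈ 6.500
  cycle 0 → 2 → 0: weight = 10, length = 2, mean = 10/2 ≈ 5.000
  cycle 1 → 0 → 1: weight = 13, length = 2, mean = 13/2 ≈ 6.500
Minimum mean = 1.000, attained e.g. along the cycle 0 → 0 with weight 1 and length 1. So λ(A) = 1/1 = 1.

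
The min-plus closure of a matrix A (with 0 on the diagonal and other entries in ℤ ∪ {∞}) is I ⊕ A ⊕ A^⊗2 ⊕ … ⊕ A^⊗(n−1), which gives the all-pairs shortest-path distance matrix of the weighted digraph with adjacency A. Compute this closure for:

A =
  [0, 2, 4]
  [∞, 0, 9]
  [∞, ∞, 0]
Closure =
  [0, 2, 4]
  [∞, 0, 9]
  [∞, ∞, 0]

This is the Floyd-Warshall all-pairs shortest-path computation. For each intermediate vertex k = 0, 1, …, 2, update dist[i][j] ← min(dist[i][j], dist[i][k] + dist[k][j]). The final matrix gives, for each (i, j), the minimum total weight of any directed path from i to j (possibly empty when i = j).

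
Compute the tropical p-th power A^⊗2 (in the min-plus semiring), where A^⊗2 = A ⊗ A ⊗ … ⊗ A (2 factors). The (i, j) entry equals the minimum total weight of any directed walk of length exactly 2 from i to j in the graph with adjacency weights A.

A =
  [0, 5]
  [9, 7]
A^⊗2 =
  [0, 5]
  [9, 14]

Each entry (A^⊗2)_ij equals the minimum over all length-2 walks i = v_0 → v_1 → … → v_2 = j of Σ_t A[v_t][v_{t+1}]. For example, for (i, j) = (0, 1) we minimise over 2 possible intermediate vertex sequences; the minimum is 5, attained along the walk 0 → 0 → 1.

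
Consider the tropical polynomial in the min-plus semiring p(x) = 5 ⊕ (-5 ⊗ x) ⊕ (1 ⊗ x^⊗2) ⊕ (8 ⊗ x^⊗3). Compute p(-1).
p(-1) = -6

A tropical monomial a ⊗ x^⊗i evaluates to a + i · x. Evaluating each term at x = -1:
  Term 0 contributes 5 + 0 · -1 = 5
  Term 1 contributes -5 + 1 · -1 = -6
  Term 2 contributes 1 + 2 · -1 = -1
  Term 3 contributes 8 + 3 · -1 = 5
p(-1) = ⊕ of these = min[5, -6, -1, 5] = -6.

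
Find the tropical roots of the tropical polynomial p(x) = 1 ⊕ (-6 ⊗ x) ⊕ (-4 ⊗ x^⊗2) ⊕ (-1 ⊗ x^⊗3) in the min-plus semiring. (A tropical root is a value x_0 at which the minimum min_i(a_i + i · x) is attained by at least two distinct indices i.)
Roots: {-3, -2, 7}

Each tropical root is a break point of the lower envelope of the lines y = a_i + i · x (there are 4 lines, with slopes 0, 1, ..., 3). Only the lines that attain the minimum somewhere contribute to roots; other lines are dominated. Here the surviving (envelope) indices are i = 3, i = 2, i = 1, i = 0.
Intersections between consecutive envelope lines give the roots: for adjacent envelope indices i < j the intersection is x = (a_i − a_j) / (j − i). Reading off the sorted break points: {-3, -2, 7}.
Verification: at each break x_0, at least two indices attain the minimum of min_i(a_i + i · x_0).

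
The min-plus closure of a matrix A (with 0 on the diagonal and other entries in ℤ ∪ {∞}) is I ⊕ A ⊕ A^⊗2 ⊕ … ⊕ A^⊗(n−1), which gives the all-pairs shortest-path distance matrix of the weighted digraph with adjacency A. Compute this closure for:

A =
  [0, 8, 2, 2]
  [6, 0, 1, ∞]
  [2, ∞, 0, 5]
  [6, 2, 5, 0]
Closure =
  [0, 4, 2, 2]
  [3, 0, 1, 5]
  [2, 6, 0, 4]
  [5, 2, 3, 0]

This is the Floyd-Warshall all-pairs shortest-path computation. For each intermediate vertex k = 0, 1, …, 3, update dist[i][j] ← min(dist[i][j], dist[i][k] + dist[k][j]). The final matrix gives, for each (i, j), the minimum total weight of any directed path from i to j (possibly empty when i = j).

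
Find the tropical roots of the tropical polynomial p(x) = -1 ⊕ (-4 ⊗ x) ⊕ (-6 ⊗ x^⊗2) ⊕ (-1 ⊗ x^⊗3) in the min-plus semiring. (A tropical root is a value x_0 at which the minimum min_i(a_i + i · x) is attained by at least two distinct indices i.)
Roots: {-5, 2, 3}

Each tropical root is a break point of the lower envelope of the lines y = a_i + i · x (there are 4 lines, with slopes 0, 1, ..., 3). Only the lines that attain the minimum somewhere contribute to roots; other lines are dominated. Here the surviving (envelope) indices are i = 3, i = 2, i = 1, i = 0.
Intersections between consecutive envelope lines give the roots: for adjacent envelope indices i < j the intersection is x = (a_i − a_j) / (j − i). Reading off the sorted break points: {-5, 2, 3}.
Verification: at each break x_0, at least two indices attain the minimum of min_i(a_i + i · x_0).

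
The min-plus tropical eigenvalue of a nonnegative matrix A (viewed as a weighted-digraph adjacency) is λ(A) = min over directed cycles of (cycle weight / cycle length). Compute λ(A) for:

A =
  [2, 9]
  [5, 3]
λ(A) = 2

Enumerate directed cycles and compute their means (weight / length). Sample:
  cycle 0 → 0: weight = 2, length = 1, mean = 2/1 ≈ 2.000
  cycle 1 → 1: weight = 3, length = 1, mean = 3/1 ≈ 3.000
  cycle 0 → 1 → 0: weight = 14, length = 2, mean = 14/2 ≈ 7.000
  cycle 1 → 0 → 1: weight = 14, length = 2, mean = 14/2 ≈ 7.000
Minimum mean = 2.000, attained e.g. along the cycle 0 → 0 with weight 2 and length 1. So λ(A) = 2/1 = 2.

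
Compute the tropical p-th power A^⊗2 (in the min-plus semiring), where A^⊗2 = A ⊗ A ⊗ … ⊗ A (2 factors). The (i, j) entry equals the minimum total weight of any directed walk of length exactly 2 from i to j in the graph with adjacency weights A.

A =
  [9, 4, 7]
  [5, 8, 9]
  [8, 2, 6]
A^⊗2 =
  [9, 9, 13]
  [13, 9, 12]
  [7, 8, 11]

Each entry (A^⊗2)_ij equals the minimum over all length-2 walks i = v_0 → v_1 → … → v_2 = j of Σ_t A[v_t][v_{t+1}]. For example, for (i, j) = (0, 2) we minimise over 3 possible intermediate vertex sequences; the minimum is 13, attained along the walk 0 → 1 → 2.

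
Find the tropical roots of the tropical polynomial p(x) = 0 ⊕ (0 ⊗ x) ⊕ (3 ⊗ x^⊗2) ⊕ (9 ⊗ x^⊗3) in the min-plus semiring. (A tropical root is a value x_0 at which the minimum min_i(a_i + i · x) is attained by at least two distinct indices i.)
Roots: {-6, -3, 0}

Each tropical root is a break point of the lower envelope of the lines y = a_i + i · x (there are 4 lines, with slopes 0, 1, ..., 3). Only the lines that attain the minimum somewhere contribute to roots; other lines are dominated. Here the surviving (envelope) indices are i = 3, i = 2, i = 1, i = 0.
Intersections between consecutive envelope lines give the roots: for adjacent envelope indices i < j the intersection is x = (a_i − a_j) / (j − i). Reading off the sorted break points: {-6, -3, 0}.
Verification: at each break x_0, at least two indices attain the minimum of min_i(a_i + i · x_0).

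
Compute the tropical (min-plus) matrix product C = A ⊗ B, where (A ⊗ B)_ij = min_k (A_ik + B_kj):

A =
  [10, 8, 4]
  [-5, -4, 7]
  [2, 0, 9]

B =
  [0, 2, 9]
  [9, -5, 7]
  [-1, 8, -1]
A ⊗ B =
  [3, 3, 3]
  [-5, -9, 3]
  [2, -5, 7]

Apply the min-plus product entry-by-entry:
  C[0][0] = min over k of (A[0][0] + B[0][0] = 10 + 0 = 10, A[0][1] + B[1][0] = 8 + 9 = 17, A[0][2] + B[2][0] = 4 + -1 = 3) = 3 (attained at k = 2)
  C[0][1] = min over k of (A[0][0] + B[0][1] = 10 + 2 = 12, A[0][1] + B[1][1] = 8 + -5 = 3, A[0][2] + B[2][1] = 4 + 8 = 12) = 3 (attained at k = 1)
  C[0][2] = min over k of (A[0][0] + B[0][2] = 10 + 9 = 19, A[0][1] + B[1][2] = 8 + 7 = 15, A[0][2] + B[2][2] = 4 + -1 = 3) = 3 (attained at k = 2)
  C[1][0] = min over k of (A[1][0] + B[0][0] = -5 + 0 = -5, A[1][1] + B[1][0] = -4 + 9 = 5, A[1][2] + B[2][0] = 7 + -1 = 6) = -5 (attained at k = 0)
  C[1][1] = min over k of (A[1][0] + B[0][1] = -5 + 2 = -3, A[1][1] + B[1][1] = -4 + -5 = -9, A[1][2] + B[2][1] = 7 + 8 = 15) = -9 (attained at k = 1)
  C[1][2] = min over k of (A[1][0] + B[0][2] = -5 + 9 = 4, A[1][1] + B[1][2] = -4 + 7 = 3, A[1][2] + B[2][2] = 7 + -1 = 6) = 3 (attained at k = 1)
  C[2][0] = min over k of (A[2][0] + B[0][0] = 2 + 0 = 2, A[2][1] + B[1][0] = 0 + 9 = 9, A[2][2] + B[2][0] = 9 + -1 = 8) = 2 (attained at k = 0)
  C[2][1] = min over k of (A[2][0] + B[0][1] = 2 + 2 = 4, A[2][1] + B[1][1] = 0 + -5 = -5, A[2][2] + B[2][1] = 9 + 8 = 17) = -5 (attained at k = 1)
  C[2][2] = min over k of (A[2][0] + B[0][2] = 2 + 9 = 11, A[2][1] + B[1][2] = 0 + 7 = 7, A[2][2] + B[2][2] = 9 + -1 = 8) = 7 (attained at k = 1)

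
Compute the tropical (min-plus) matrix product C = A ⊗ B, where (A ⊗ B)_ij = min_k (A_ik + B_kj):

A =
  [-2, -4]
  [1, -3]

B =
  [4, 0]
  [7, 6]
A ⊗ B =
  [2, -2]
  [4, 1]

Apply the min-plus product entry-by-entry:
  C[0][0] = min over k of (A[0][0] + B[0][0] = -2 + 4 = 2, A[0][1] + B[1][0] = -4 + 7 = 3) = 2 (attained at k = 0)
  C[0][1] = min over k of (A[0][0] + B[0][1] = -2 + 0 = -2, A[0][1] + B[1][1] = -4 + 6 = 2) = -2 (attained at k = 0)
  C[1][0] = min over k of (A[1][0] + B[0][0] = 1 + 4 = 5, A[1][1] + B[1][0] = -3 + 7 = 4) = 4 (attained at k = 1)
  C[1][1] = min over k of (A[1][0] + B[0][1] = 1 + 0 = 1, A[1][1] + B[1][1] = -3 + 6 = 3) = 1 (attained at k = 0)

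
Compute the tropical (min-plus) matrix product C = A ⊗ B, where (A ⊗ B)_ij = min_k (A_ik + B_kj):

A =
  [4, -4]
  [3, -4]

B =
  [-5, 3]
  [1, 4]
A ⊗ B =
  [-3, 0]
  [-3, 0]

Apply the min-plus product entry-by-entry:
  C[0][0] = min over k of (A[0][0] + B[0][0] = 4 + -5 = -1, A[0][1] + B[1][0] = -4 + 1 = -3) = -3 (attained at k = 1)
  C[0][1] = min over k of (A[0][0] + B[0][1] = 4 + 3 = 7, A[0][1] + B[1][1] = -4 + 4 = 0) = 0 (attained at k = 1)
  C[1][0] = min over k of (A[1][0] + B[0][0] = 3 + -5 = -2, A[1][1] + B[1][0] = -4 + 1 = -3) = -3 (attained at k = 1)
  C[1][1] = min over k of (A[1][0] + B[0][1] = 3 + 3 = 6, A[1][1] + B[1][1] = -4 + 4 = 0) = 0 (attained at k = 1)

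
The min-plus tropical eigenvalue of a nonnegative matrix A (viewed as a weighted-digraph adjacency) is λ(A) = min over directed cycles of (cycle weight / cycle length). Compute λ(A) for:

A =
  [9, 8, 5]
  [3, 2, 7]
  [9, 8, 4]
λ(A) = 2

Enumerate directed cycles and compute their means (weight / length). Sample:
  cycle 0 → 0: weight = 9, length = 1, mean = 9/1 ≈ 9.000
  cycle 1 → 1: weight = 2, length = 1, mean = 2/1 ≈ 2.000
  cycle 2 → 2: weight = 4, length = 1, mean = 4/1 ≈ 4.000
  cycle 0 → 1 → 0: weight = 11, length = 2, mean = 11/2 ≈ 5.500
  cycle 0 → 2 → 0: weight = 14, length = 2, mean = 14/2 ≈ 7.000
  cycle 1 → 0 → 1: weight = 11, length = 2, mean = 11/2 ≈ 5.500
Minimum mean = 2.000, attained e.g. along the cycle 1 → 1 with weight 2 and length 1. So λ(A) = 2/1 = 2.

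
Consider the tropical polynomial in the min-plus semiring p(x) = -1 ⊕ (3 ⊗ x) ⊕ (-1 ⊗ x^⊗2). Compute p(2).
p(2) = -1

A tropical monomial a ⊗ x^⊗i evaluates to a + i · x. Evaluating each term at x = 2:
  Term 0 contributes -1 + 0 · 2 = -1
  Term 1 contributes 3 + 1 · 2 = 5
  Term 2 contributes -1 + 2 · 2 = 3
p(2) = ⊕ of these = min[-1, 5, 3] = -1.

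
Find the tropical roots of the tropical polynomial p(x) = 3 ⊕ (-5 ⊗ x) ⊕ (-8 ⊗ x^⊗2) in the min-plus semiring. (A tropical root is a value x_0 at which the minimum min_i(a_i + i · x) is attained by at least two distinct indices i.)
Roots: {3, 8}

Each tropical root is a break point of the lower envelope of the lines y = a_i + i · x (there are 3 lines, with slopes 0, 1, ..., 2). Only the lines that attain the minimum somewhere contribute to roots; other lines are dominated. Here the surviving (envelope) indices are i = 2, i = 1, i = 0.
Intersections between consecutive envelope lines give the roots: for adjacent envelope indices i < j the intersection is x = (a_i − a_j) / (j − i). Reading off the sorted break points: {3, 8}.
Verification: at each break x_0, at least two indices attain the minimum of min_i(a_i + i · x_0).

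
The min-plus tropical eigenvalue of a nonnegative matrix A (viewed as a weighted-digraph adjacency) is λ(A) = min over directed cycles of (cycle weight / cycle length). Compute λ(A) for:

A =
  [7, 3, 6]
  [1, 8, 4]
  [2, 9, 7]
λ(A) = 2

Enumerate directed cycles and compute their means (weight / length). Sample:
  cycle 0 → 0: weight = 7, length = 1, mean = 7/1 ≈ 7.000
  cycle 1 → 1: weight = 8, length = 1, mean = 8/1 ≈ 8.000
  cycle 2 → 2: weight = 7, length = 1, mean = 7/1 ≈ 7.000
  cycle 0 → 1 → 0: weight = 4, length = 2, mean = 4/2 ≈ 2.000
  cycle 0 → 2 → 0: weight = 8, length = 2, mean = 8/2 ≈ 4.000
  cycle 1 → 0 → 1: weight = 4, length = 2, mean = 4/2 ≈ 2.000
Minimum mean = 2.000, attained e.g. along the cycle 0 → 1 → 0 with weight 4 and length 2. So λ(A) = 4/2 = 2.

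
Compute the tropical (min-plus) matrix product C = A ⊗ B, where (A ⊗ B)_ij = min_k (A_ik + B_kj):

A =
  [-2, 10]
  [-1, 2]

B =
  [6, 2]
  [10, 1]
A ⊗ B =
  [4, 0]
  [5, 1]

Apply the min-plus product entry-by-entry:
  C[0][0] = min over k of (A[0][0] + B[0][0] = -2 + 6 = 4, A[0][1] + B[1][0] = 10 + 10 = 20) = 4 (attained at k = 0)
  C[0][1] = min over k of (A[0][0] + B[0][1] = -2 + 2 = 0, A[0][1] + B[1][1] = 10 + 1 = 11) = 0 (attained at k = 0)
  C[1][0] = min over k of (A[1][0] + B[0][0] = -1 + 6 = 5, A[1][1] + B[1][0] = 2 + 10 = 12) = 5 (attained at k = 0)
  C[1][1] = min over k of (A[1][0] + B[0][1] = -1 + 2 = 1, A[1][1] + B[1][1] = 2 + 1 = 3) = 1 (attained at k = 0)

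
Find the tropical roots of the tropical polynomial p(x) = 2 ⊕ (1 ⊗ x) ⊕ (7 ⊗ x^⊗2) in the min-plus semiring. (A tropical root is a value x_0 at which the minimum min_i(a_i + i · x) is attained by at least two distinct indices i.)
Roots: {-6, 1}

Each tropical root is a break point of the lower envelope of the lines y = a_i + i · x (there are 3 lines, with slopes 0, 1, ..., 2). Only the lines that attain the minimum somewhere contribute to roots; other lines are dominated. Here the surviving (envelope) indices are i = 2, i = 1, i = 0.
Intersections between consecutive envelope lines give the roots: for adjacent envelope indices i < j the intersection is x = (a_i − a_j) / (j − i). Reading off the sorted break points: {-6, 1}.
Verification: at each break x_0, at least two indices attain the minimum of min_i(a_i + i · x_0).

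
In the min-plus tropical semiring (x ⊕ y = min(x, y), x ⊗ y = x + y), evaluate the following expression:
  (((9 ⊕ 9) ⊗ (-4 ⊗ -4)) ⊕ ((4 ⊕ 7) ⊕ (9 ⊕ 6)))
(((9 ⊕ 9) ⊗ (-4 ⊗ -4)) ⊕ ((4 ⊕ 7) ⊕ (9 ⊕ 6))) = 1

Expand innermost to outermost. Recall ⊕ takes the minimum of its arguments and ⊗ takes their sum. Working out the expression (((9 ⊕ 9) ⊗ (-4 ⊗ -4)) ⊕ ((4 ⊕ 7) ⊕ (9 ⊕ 6))) gives 1.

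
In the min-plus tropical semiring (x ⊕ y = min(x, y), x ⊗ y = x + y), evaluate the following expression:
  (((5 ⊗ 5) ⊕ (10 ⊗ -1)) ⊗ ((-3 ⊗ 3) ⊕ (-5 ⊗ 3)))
(((5 ⊗ 5) ⊕ (10 ⊗ -1)) ⊗ ((-3 ⊗ 3) ⊕ (-5 ⊗ 3))) = 7

Expand innermost to outermost. Recall ⊕ takes the minimum of its arguments and ⊗ takes their sum. Working out the expression (((5 ⊗ 5) ⊕ (10 ⊗ -1)) ⊗ ((-3 ⊗ 3) ⊕ (-5 ⊗ 3))) gives 7.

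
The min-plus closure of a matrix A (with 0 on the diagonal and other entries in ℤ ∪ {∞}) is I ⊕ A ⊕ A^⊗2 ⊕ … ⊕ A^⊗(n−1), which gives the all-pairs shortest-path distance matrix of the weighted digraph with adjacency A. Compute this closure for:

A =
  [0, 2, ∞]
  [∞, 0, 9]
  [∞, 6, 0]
Closure =
  [0, 2, 11]
  [∞, 0, 9]
  [∞, 6, 0]

This is the Floyd-Warshall all-pairs shortest-path computation. For each intermediate vertex k = 0, 1, …, 2, update dist[i][j] ← min(dist[i][j], dist[i][k] + dist[k][j]). The final matrix gives, for each (i, j), the minimum total weight of any directed path from i to j (possibly empty when i = j).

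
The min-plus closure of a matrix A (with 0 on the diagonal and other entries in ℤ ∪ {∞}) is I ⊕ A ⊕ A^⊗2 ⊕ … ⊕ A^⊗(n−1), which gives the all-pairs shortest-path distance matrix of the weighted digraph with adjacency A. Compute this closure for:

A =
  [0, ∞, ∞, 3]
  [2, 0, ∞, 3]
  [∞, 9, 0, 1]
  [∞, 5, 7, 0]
Closure =
  [0, 8, 10, 3]
  [2, 0, 10, 3]
  [8, 6, 0, 1]
  [7, 5, 7, 0]

This is the Floyd-Warshall all-pairs shortest-path computation. For each intermediate vertex k = 0, 1, …, 3, update dist[i][j] ← min(dist[i][j], dist[i][k] + dist[k][j]). The final matrix gives, for each (i, j), the minimum total weight of any directed path from i to j (possibly empty when i = j).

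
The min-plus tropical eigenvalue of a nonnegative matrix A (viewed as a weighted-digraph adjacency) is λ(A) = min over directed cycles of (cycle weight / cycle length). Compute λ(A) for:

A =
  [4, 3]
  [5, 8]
λ(A) = 4

Enumerate directed cycles and compute their means (weight / length). Sample:
  cycle 0 → 0: weight = 4, length = 1, mean = 4/1 ≈ 4.000
  cycle 1 → 1: weight = 8, length = 1, mean = 8/1 ≈ 8.000
  cycle 0 → 1 → 0: weight = 8, length = 2, mean = 8/2 ≈ 4.000
  cycle 1 → 0 → 1: weight = 8, length = 2, mean = 8/2 ≈ 4.000
Minimum mean = 4.000, attained e.g. along the cycle 0 → 0 with weight 4 and length 1. So λ(A) = 4/1 = 4.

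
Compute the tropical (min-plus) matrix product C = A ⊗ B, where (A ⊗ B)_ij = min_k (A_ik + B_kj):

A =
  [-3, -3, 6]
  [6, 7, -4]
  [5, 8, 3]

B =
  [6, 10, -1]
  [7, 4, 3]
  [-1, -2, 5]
A ⊗ B =
  [3, 1, -4]
  [-5, -6, 1]
  [2, 1, 4]

Apply the min-plus product entry-by-entry:
  C[0][0] = min over k of (A[0][0] + B[0][0] = -3 + 6 = 3, A[0][1] + B[1][0] = -3 + 7 = 4, A[0][2] + B[2][0] = 6 + -1 = 5) = 3 (attained at k = 0)
  C[0][1] = min over k of (A[0][0] + B[0][1] = -3 + 10 = 7, A[0][1] + B[1][1] = -3 + 4 = 1, A[0][2] + B[2][1] = 6 + -2 = 4) = 1 (attained at k = 1)
  C[0][2] = min over k of (A[0][0] + B[0][2] = -3 + -1 = -4, A[0][1] + B[1][2] = -3 + 3 = 0, A[0][2] + B[2][2] = 6 + 5 = 11) = -4 (attained at k = 0)
  C[1][0] = min over k of (A[1][0] + B[0][0] = 6 + 6 = 12, A[1][1] + B[1][0] = 7 + 7 = 14, A[1][2] + B[2][0] = -4 + -1 = -5) = -5 (attained at k = 2)
  C[1][1] = min over k of (A[1][0] + B[0][1] = 6 + 10 = 16, A[1][1] + B[1][1] = 7 + 4 = 11, A[1][2] + B[2][1] = -4 + -2 = -6) = -6 (attained at k = 2)
  C[1][2] = min over k of (A[1][0] + B[0][2] = 6 + -1 = 5, A[1][1] + B[1][2] = 7 + 3 = 10, A[1][2] + B[2][2] = -4 + 5 = 1) = 1 (attained at k = 2)
  C[2][0] = min over k of (A[2][0] + B[0][0] = 5 + 6 = 11, A[2][1] + B[1][0] = 8 + 7 = 15, A[2][2] + B[2][0] = 3 + -1 = 2) = 2 (attained at k = 2)
  C[2][1] = min over k of (A[2][0] + B[0][1] = 5 + 10 = 15, A[2][1] + B[1][1] = 8 + 4 = 12, A[2][2] + B[2][1] = 3 + -2 = 1) = 1 (attained at k = 2)
  C[2][2] = min over k of (A[2][0] + B[0][2] = 5 + -1 = 4, A[2][1] + B[1][2] = 8 + 3 = 11, A[2][2] + B[2][2] = 3 + 5 = 8) = 4 (attained at k = 0)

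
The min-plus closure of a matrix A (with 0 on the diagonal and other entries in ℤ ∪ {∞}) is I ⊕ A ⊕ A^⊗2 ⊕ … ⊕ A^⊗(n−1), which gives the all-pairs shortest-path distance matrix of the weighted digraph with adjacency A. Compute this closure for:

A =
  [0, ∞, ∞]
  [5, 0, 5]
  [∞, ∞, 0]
Closure =
  [0, ∞, ∞]
  [5, 0, 5]
  [∞, ∞, 0]

This is the Floyd-Warshall all-pairs shortest-path computation. For each intermediate vertex k = 0, 1, …, 2, update dist[i][j] ← min(dist[i][j], dist[i][k] + dist[k][j]). The final matrix gives, for each (i, j), the minimum total weight of any directed path from i to j (possibly empty when i = j).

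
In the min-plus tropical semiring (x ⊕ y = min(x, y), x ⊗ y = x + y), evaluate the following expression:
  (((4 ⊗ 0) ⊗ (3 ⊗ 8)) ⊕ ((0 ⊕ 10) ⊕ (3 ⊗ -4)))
(((4 ⊗ 0) ⊗ (3 ⊗ 8)) ⊕ ((0 ⊕ 10) ⊕ (3 ⊗ -4))) = -1

Expand innermost to outermost. Recall ⊕ takes the minimum of its arguments and ⊗ takes their sum. Working out the expression (((4 ⊗ 0) ⊗ (3 ⊗ 8)) ⊕ ((0 ⊕ 10) ⊕ (3 ⊗ -4))) gives -1.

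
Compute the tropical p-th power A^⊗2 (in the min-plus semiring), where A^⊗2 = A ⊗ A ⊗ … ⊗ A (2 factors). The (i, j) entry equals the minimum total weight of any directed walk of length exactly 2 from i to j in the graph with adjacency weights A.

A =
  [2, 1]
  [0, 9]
A^⊗2 =
  [1, 3]
  [2, 1]

Each entry (A^⊗2)_ij equals the minimum over all length-2 walks i = v_0 → v_1 → … → v_2 = j of Σ_t A[v_t][v_{t+1}]. For example, for (i, j) = (0, 1) we minimise over 2 possible intermediate vertex sequences; the minimum is 3, attained along the walk 0 → 0 → 1.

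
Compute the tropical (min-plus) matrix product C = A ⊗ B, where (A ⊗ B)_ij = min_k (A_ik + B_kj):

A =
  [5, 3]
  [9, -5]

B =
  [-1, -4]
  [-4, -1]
A ⊗ B =
  [-1, 1]
  [-9, -6]

Apply the min-plus product entry-by-entry:
  C[0][0] = min over k of (A[0][0] + B[0][0] = 5 + -1 = 4, A[0][1] + B[1][0] = 3 + -4 = -1) = -1 (attained at k = 1)
  C[0][1] = min over k of (A[0][0] + B[0][1] = 5 + -4 = 1, A[0][1] + B[1][1] = 3 + -1 = 2) = 1 (attained at k = 0)
  C[1][0] = min over k of (A[1][0] + B[0][0] = 9 + -1 = 8, A[1][1] + B[1][0] = -5 + -4 = -9) = -9 (attained at k = 1)
  C[1][1] = min over k of (A[1][0] + B[0][1] = 9 + -4 = 5, A[1][1] + B[1][1] = -5 + -1 = -6) = -6 (attained at k = 1)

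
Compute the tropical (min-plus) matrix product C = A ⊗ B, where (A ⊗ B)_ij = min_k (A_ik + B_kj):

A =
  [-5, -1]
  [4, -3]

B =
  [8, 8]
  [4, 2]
A ⊗ B =
  [3, 1]
  [1, -1]

Apply the min-plus product entry-by-entry:
  C[0][0] = min over k of (A[0][0] + B[0][0] = -5 + 8 = 3, A[0][1] + B[1][0] = -1 + 4 = 3) = 3 (attained at k = 0)
  C[0][1] = min over k of (A[0][0] + B[0][1] = -5 + 8 = 3, A[0][1] + B[1][1] = -1 + 2 = 1) = 1 (attained at k = 1)
  C[1][0] = min over k of (A[1][0] + B[0][0] = 4 + 8 = 12, A[1][1] + B[1][0] = -3 + 4 = 1) = 1 (attained at k = 1)
  C[1][1] = min over k of (A[1][0] + B[0][1] = 4 + 8 = 12, A[1][1] + B[1][1] = -3 + 2 = -1) = -1 (attained at k = 1)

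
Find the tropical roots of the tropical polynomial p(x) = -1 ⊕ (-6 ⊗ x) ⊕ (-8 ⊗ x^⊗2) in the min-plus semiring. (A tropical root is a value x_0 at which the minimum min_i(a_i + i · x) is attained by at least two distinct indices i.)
Roots: {2, 5}

Each tropical root is a break point of the lower envelope of the lines y = a_i + i · x (there are 3 lines, with slopes 0, 1, ..., 2). Only the lines that attain the minimum somewhere contribute to roots; other lines are dominated. Here the surviving (envelope) indices are i = 2, i = 1, i = 0.
Intersections between consecutive envelope lines give the roots: for adjacent envelope indices i < j the intersection is x = (a_i − a_j) / (j − i). Reading off the sorted break points: {2, 5}.
Verification: at each break x_0, at least two indices attain the minimum of min_i(a_i + i · x_0).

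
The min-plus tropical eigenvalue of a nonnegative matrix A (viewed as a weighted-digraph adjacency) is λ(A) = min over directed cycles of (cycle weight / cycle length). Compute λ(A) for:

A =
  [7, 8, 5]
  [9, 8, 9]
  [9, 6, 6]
λ(A) = 6

Enumerate directed cycles and compute their means (weight / length). Sample:
  cycle 0 → 0: weight = 7, length = 1, mean = 7/1 ≈ 7.000
  cycle 1 → 1: weight = 8, length = 1, mean = 8/1 ≈ 8.000
  cycle 2 → 2: weight = 6, length = 1, mean = 6/1 ≈ 6.000
  cycle 0 → 1 → 0: weight = 17, length = 2, mean = 17/2 ≈ 8.500
  cycle 0 → 2 → 0: weight = 14, length = 2, mean = 14/2 ≈ 7.000
  cycle 1 → 0 → 1: weight = 17, length = 2, mean = 17/2 ≈ 8.500
Minimum mean = 6.000, attained e.g. along the cycle 2 → 2 with weight 6 and length 1. So λ(A) = 6/1 = 6.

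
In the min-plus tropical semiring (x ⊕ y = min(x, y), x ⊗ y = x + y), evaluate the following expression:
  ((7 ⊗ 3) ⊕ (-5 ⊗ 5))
((7 ⊗ 3) ⊕ (-5 ⊗ 5)) = 0

Expand innermost to outermost. Recall ⊕ takes the minimum of its arguments and ⊗ takes their sum. Working out the expression ((7 ⊗ 3) ⊕ (-5 ⊗ 5)) gives 0.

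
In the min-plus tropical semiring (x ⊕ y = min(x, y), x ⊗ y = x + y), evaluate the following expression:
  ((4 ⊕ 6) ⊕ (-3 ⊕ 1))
((4 ⊕ 6) ⊕ (-3 ⊕ 1)) = -3

Expand innermost to outermost. Recall ⊕ takes the minimum of its arguments and ⊗ takes their sum. Working out the expression ((4 ⊕ 6) ⊕ (-3 ⊕ 1)) gives -3.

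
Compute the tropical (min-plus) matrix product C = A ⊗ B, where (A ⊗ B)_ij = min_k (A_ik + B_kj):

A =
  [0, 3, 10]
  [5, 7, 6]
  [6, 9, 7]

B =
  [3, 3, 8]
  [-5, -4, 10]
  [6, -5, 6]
A ⊗ B =
  [-2, -1, 8]
  [2, 1, 12]
  [4, 2, 13]

Apply the min-plus product entry-by-entry:
  C[0][0] = min over k of (A[0][0] + B[0][0] = 0 + 3 = 3, A[0][1] + B[1][0] = 3 + -5 = -2, A[0][2] + B[2][0] = 10 + 6 = 16) = -2 (attained at k = 1)
  C[0][1] = min over k of (A[0][0] + B[0][1] = 0 + 3 = 3, A[0][1] + B[1][1] = 3 + -4 = -1, A[0][2] + B[2][1] = 10 + -5 = 5) = -1 (attained at k = 1)
  C[0][2] = min over k of (A[0][0] + B[0][2] = 0 + 8 = 8, A[0][1] + B[1][2] = 3 + 10 = 13, A[0][2] + B[2][2] = 10 + 6 = 16) = 8 (attained at k = 0)
  C[1][0] = min over k of (A[1][0] + B[0][0] = 5 + 3 = 8, A[1][1] + B[1][0] = 7 + -5 = 2, A[1][2] + B[2][0] = 6 + 6 = 12) = 2 (attained at k = 1)
  C[1][1] = min over k of (A[1][0] + B[0][1] = 5 + 3 = 8, A[1][1] + B[1][1] = 7 + -4 = 3, A[1][2] + B[2][1] = 6 + -5 = 1) = 1 (attained at k = 2)
  C[1][2] = min over k of (A[1][0] + B[0][2] = 5 + 8 = 13, A[1][1] + B[1][2] = 7 + 10 = 17, A[1][2] + B[2][2] = 6 + 6 = 12) = 12 (attained at k = 2)
  C[2][0] = min over k of (A[2][0] + B[0][0] = 6 + 3 = 9, A[2][1] + B[1][0] = 9 + -5 = 4, A[2][2] + B[2][0] = 7 + 6 = 13) = 4 (attained at k = 1)
  C[2][1] = min over k of (A[2][0] + B[0][1] = 6 + 3 = 9, A[2][1] + B[1][1] = 9 + -4 = 5, A[2][2] + B[2][1] = 7 + -5 = 2) = 2 (attained at k = 2)
  C[2][2] = min over k of (A[2][0] + B[0][2] = 6 + 8 = 14, A[2][1] + B[1][2] = 9 + 10 = 19, A[2][2] + B[2][2] = 7 + 6 = 13) = 13 (attained at k = 2)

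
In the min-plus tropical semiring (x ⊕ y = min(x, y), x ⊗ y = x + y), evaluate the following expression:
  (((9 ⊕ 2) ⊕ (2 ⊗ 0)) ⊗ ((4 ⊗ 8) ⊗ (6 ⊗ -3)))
(((9 ⊕ 2) ⊕ (2 ⊗ 0)) ⊗ ((4 ⊗ 8) ⊗ (6 ⊗ -3))) = 17

Expand innermost to outermost. Recall ⊕ takes the minimum of its arguments and ⊗ takes their sum. Working out the expression (((9 ⊕ 2) ⊕ (2 ⊗ 0)) ⊗ ((4 ⊗ 8) ⊗ (6 ⊗ -3))) gives 17.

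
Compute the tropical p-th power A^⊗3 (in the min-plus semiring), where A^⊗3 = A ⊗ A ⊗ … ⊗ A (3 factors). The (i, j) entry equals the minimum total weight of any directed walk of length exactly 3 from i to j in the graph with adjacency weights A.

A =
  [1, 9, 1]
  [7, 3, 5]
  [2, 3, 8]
A^⊗3 =
  [3, 5, 3]
  [8, 9, 8]
  [4, 6, 4]

Each entry (A^⊗3)_ij equals the minimum over all length-3 walks i = v_0 → v_1 → … → v_3 = j of Σ_t A[v_t][v_{t+1}]. For example, for (i, j) = (0, 2) we minimise over 9 possible intermediate vertex sequences; the minimum is 3, attained along the walk 0 → 0 → 0 → 2.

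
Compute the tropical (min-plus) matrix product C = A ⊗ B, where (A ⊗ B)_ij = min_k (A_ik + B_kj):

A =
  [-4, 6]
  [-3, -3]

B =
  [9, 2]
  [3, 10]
A ⊗ B =
  [5, -2]
  [0, -1]

Apply the min-plus product entry-by-entry:
  C[0][0] = min over k of (A[0][0] + B[0][0] = -4 + 9 = 5, A[0][1] + B[1][0] = 6 + 3 = 9) = 5 (attained at k = 0)
  C[0][1] = min over k of (A[0][0] + B[0][1] = -4 + 2 = -2, A[0][1] + B[1][1] = 6 + 10 = 16) = -2 (attained at k = 0)
  C[1][0] = min over k of (A[1][0] + B[0][0] = -3 + 9 = 6, A[1][1] + B[1][0] = -3 + 3 = 0) = 0 (attained at k = 1)
  C[1][1] = min over k of (A[1][0] + B[0][1] = -3 + 2 = -1, A[1][1] + B[1][1] = -3 + 10 = 7) = -1 (attained at k = 0)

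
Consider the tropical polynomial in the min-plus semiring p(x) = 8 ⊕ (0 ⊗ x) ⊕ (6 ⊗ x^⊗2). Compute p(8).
p(8) = 8

A tropical monomial a ⊗ x^⊗i evaluates to a + i · x. Evaluating each term at x = 8:
  Term 0 contributes 8 + 0 · 8 = 8
  Term 1 contributes 0 + 1 · 8 = 8
  Term 2 contributes 6 + 2 · 8 = 22
p(8) = ⊕ of these = min[8, 8, 22] = 8.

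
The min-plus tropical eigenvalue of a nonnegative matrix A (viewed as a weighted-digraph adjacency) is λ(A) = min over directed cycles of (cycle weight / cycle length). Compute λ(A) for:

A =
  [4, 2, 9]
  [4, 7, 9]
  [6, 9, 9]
λ(A) = 3

Enumerate directed cycles and compute their means (weight / length). Sample:
  cycle 0 → 0: weight = 4, length = 1, mean = 4/1 ≈ 4.000
  cycle 1 → 1: weight = 7, length = 1, mean = 7/1 ≈ 7.000
  cycle 2 → 2: weight = 9, length = 1, mean = 9/1 ≈ 9.000
  cycle 0 → 1 → 0: weight = 6, length = 2, mean = 6/2 ≈ 3.000
  cycle 0 → 2 → 0: weight = 15, length = 2, mean = 15/2 ≈ 7.500
  cycle 1 → 0 → 1: weight = 6, length = 2, mean = 6/2 ≈ 3.000
Minimum mean = 3.000, attained e.g. along the cycle 0 → 1 → 0 with weight 6 and length 2. So λ(A) = 6/2 = 3.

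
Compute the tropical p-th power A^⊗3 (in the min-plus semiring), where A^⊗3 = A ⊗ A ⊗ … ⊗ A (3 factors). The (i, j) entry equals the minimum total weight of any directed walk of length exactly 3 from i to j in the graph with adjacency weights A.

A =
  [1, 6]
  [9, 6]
A^⊗3 =
  [3, 8]
  [11, 16]

Each entry (A^⊗3)_ij equals the minimum over all length-3 walks i = v_0 → v_1 → … → v_3 = j of Σ_t A[v_t][v_{t+1}]. For example, for (i, j) = (0, 1) we minimise over 4 possible intermediate vertex sequences; the minimum is 8, attained along the walk 0 → 0 → 0 → 1.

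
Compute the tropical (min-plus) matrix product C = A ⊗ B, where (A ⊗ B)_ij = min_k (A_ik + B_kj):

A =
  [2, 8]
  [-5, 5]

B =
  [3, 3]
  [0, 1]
A ⊗ B =
  [5, 5]
  [-2, -2]

Apply the min-plus product entry-by-entry:
  C[0][0] = min over k of (A[0][0] + B[0][0] = 2 + 3 = 5, A[0][1] + B[1][0] = 8 + 0 = 8) = 5 (attained at k = 0)
  C[0][1] = min over k of (A[0][0] + B[0][1] = 2 + 3 = 5, A[0][1] + B[1][1] = 8 + 1 = 9) = 5 (attained at k = 0)
  C[1][0] = min over k of (A[1][0] + B[0][0] = -5 + 3 = -2, A[1][1] + B[1][0] = 5 + 0 = 5) = -2 (attained at k = 0)
  C[1][1] = min over k of (A[1][0] + B[0][1] = -5 + 3 = -2, A[1][1] + B[1][1] = 5 + 1 = 6) = -2 (attained at k = 0)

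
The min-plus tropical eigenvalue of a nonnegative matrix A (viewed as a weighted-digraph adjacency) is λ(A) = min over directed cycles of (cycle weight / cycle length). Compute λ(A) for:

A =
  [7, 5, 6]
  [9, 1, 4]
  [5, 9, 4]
λ(A) = 1

Enumerate directed cycles and compute their means (weight / length). Sample:
  cycle 0 → 0: weight = 7, length = 1, mean = 7/1 ≈ 7.000
  cycle 1 → 1: weight = 1, length = 1, mean = 1/1 ≈ 1.000
  cycle 2 → 2: weight = 4, length = 1, mean = 4/1 ≈ 4.000
  cycle 0 → 1 → 0: weight = 14, length = 2, mean = 14/2 ≈ 7.000
  cycle 0 → 2 → 0: weight = 11, length = 2, mean = 11/2 ≈ 5.500
  cycle 1 → 0 → 1: weight = 14, length = 2, mean = 14/2 ≈ 7.000
Minimum mean = 1.000, attained e.g. along the cycle 1 → 1 with weight 1 and length 1. So λ(A) = 1/1 = 1.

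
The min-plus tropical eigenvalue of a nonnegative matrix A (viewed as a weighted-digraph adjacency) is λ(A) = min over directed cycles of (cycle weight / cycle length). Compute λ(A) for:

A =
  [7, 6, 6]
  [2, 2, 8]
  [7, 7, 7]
λ(A) = 2

Enumerate directed cycles and compute their means (weight / length). Sample:
  cycle 0 → 0: weight = 7, length = 1, mean = 7/1 ≈ 7.000
  cycle 1 → 1: weight = 2, length = 1, mean = 2/1 ≈ 2.000
  cycle 2 → 2: weight = 7, length = 1, mean = 7/1 ≈ 7.000
  cycle 0 → 1 → 0: weight = 8, length = 2, mean = 8/2 ≈ 4.000
  cycle 0 → 2 → 0: weight = 13, length = 2, mean = 13/2 ≈ 6.500
  cycle 1 → 0 → 1: weight = 8, length = 2, mean = 8/2 ≈ 4.000
Minimum mean = 2.000, attained e.g. along the cycle 1 → 1 with weight 2 and length 1. So λ(A) = 2/1 = 2.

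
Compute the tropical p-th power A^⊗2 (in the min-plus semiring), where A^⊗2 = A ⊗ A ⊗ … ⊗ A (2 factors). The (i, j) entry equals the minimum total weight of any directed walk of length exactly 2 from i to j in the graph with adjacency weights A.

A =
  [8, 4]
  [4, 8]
A^⊗2 =
  [8, 12]
  [12, 8]

Each entry (A^⊗2)_ij equals the minimum over all length-2 walks i = v_0 → v_1 → … → v_2 = j of Σ_t A[v_t][v_{t+1}]. For example, for (i, j) = (0, 1) we minimise over 2 possible intermediate vertex sequences; the minimum is 12, attained along the walk 0 → 0 → 1.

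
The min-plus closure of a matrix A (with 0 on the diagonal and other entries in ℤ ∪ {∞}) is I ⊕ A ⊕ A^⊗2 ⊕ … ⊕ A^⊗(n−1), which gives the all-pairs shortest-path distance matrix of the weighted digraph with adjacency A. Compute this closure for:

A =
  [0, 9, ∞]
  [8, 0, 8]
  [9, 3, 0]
Closure =
  [0, 9, 17]
  [8, 0, 8]
  [9, 3, 0]

This is the Floyd-Warshall all-pairs shortest-path computation. For each intermediate vertex k = 0, 1, …, 2, update dist[i][j] ← min(dist[i][j], dist[i][k] + dist[k][j]). The final matrix gives, for each (i, j), the minimum total weight of any directed path from i to j (possibly empty when i = j).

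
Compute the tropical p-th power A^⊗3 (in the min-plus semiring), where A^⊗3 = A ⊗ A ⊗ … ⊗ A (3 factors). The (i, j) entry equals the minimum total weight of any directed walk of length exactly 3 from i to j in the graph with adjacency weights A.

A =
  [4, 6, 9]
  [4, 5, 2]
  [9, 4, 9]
A^⊗3 =
  [12, 12, 12]
  [10, 11, 8]
  [12, 10, 11]

Each entry (A^⊗3)_ij equals the minimum over all length-3 walks i = v_0 → v_1 → … → v_3 = j of Σ_t A[v_t][v_{t+1}]. For example, for (i, j) = (0, 2) we minimise over 9 possible intermediate vertex sequences; the minimum is 12, attained along the walk 0 → 0 → 1 → 2.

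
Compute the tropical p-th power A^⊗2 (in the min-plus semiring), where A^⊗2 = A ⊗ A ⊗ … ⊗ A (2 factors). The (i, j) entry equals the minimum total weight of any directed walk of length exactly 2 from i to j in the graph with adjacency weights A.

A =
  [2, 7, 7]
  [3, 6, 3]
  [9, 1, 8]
A^⊗2 =
  [4, 8, 9]
  [5, 4, 9]
  [4, 7, 4]

Each entry (A^⊗2)_ij equals the minimum over all length-2 walks i = v_0 → v_1 → … → v_2 = j of Σ_t A[v_t][v_{t+1}]. For example, for (i, j) = (0, 2) we minimise over 3 possible intermediate vertex sequences; the minimum is 9, attained along the walk 0 → 0 → 2.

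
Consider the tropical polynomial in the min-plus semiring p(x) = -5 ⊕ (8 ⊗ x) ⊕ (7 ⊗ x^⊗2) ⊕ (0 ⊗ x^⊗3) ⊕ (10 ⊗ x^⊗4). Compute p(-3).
p(-3) = -9

A tropical monomial a ⊗ x^⊗i evaluates to a + i · x. Evaluating each term at x = -3:
  Term 0 contributes -5 + 0 · -3 = -5
  Term 1 contributes 8 + 1 · -3 = 5
  Term 2 contributes 7 + 2 · -3 = 1
  Term 3 contributes 0 + 3 · -3 = -9
  Term 4 contributes 10 + 4 · -3 = -2
p(-3) = ⊕ of these = min[-5, 5, 1, -9, -2] = -9.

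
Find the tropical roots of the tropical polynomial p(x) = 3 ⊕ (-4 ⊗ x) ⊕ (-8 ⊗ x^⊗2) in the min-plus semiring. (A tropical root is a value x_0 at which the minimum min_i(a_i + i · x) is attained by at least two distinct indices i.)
Roots: {4, 7}

Each tropical root is a break point of the lower envelope of the lines y = a_i + i · x (there are 3 lines, with slopes 0, 1, ..., 2). Only the lines that attain the minimum somewhere contribute to roots; other lines are dominated. Here the surviving (envelope) indices are i = 2, i = 1, i = 0.
Intersections between consecutive envelope lines give the roots: for adjacent envelope indices i < j the intersection is x = (a_i − a_j) / (j − i). Reading off the sorted break points: {4, 7}.
Verification: at each break x_0, at least two indices attain the minimum of min_i(a_i + i · x_0).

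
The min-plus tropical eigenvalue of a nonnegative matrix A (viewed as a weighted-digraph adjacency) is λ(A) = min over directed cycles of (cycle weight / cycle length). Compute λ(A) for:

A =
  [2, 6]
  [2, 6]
λ(A) = 2

Enumerate directed cycles and compute their means (weight / length). Sample:
  cycle 0 → 0: weight = 2, length = 1, mean = 2/1 ≈ 2.000
  cycle 1 → 1: weight = 6, length = 1, mean = 6/1 ≈ 6.000
  cycle 0 → 1 → 0: weight = 8, length = 2, mean = 8/2 ≈ 4.000
  cycle 1 → 0 → 1: weight = 8, length = 2, mean = 8/2 ≈ 4.000
Minimum mean = 2.000, attained e.g. along the cycle 0 → 0 with weight 2 and length 1. So λ(A) = 2/1 = 2.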